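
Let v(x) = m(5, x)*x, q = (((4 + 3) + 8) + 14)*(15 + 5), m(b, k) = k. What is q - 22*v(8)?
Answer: -828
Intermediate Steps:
q = 580 (q = ((7 + 8) + 14)*20 = (15 + 14)*20 = 29*20 = 580)
v(x) = x² (v(x) = x*x = x²)
q - 22*v(8) = 580 - 22*8² = 580 - 22*64 = 580 - 1408 = -828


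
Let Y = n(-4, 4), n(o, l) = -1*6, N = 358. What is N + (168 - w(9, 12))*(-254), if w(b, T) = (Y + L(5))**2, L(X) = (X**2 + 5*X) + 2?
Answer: 495150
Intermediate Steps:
L(X) = 2 + X**2 + 5*X
n(o, l) = -6
Y = -6
w(b, T) = 2116 (w(b, T) = (-6 + (2 + 5**2 + 5*5))**2 = (-6 + (2 + 25 + 25))**2 = (-6 + 52)**2 = 46**2 = 2116)
N + (168 - w(9, 12))*(-254) = 358 + (168 - 1*2116)*(-254) = 358 + (168 - 2116)*(-254) = 358 - 1948*(-254) = 358 + 494792 = 495150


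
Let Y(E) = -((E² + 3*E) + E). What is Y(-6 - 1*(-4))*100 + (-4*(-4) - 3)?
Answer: 413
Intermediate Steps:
Y(E) = -E² - 4*E (Y(E) = -(E² + 4*E) = -E² - 4*E)
Y(-6 - 1*(-4))*100 + (-4*(-4) - 3) = -(-6 - 1*(-4))*(4 + (-6 - 1*(-4)))*100 + (-4*(-4) - 3) = -(-6 + 4)*(4 + (-6 + 4))*100 + (16 - 3) = -1*(-2)*(4 - 2)*100 + 13 = -1*(-2)*2*100 + 13 = 4*100 + 13 = 400 + 13 = 413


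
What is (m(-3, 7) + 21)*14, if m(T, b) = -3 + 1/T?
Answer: 742/3 ≈ 247.33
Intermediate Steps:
(m(-3, 7) + 21)*14 = ((-3 + 1/(-3)) + 21)*14 = ((-3 - 1/3) + 21)*14 = (-10/3 + 21)*14 = (53/3)*14 = 742/3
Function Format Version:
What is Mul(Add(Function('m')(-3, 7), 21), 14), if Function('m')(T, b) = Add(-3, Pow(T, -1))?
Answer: Rational(742, 3) ≈ 247.33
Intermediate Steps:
Mul(Add(Function('m')(-3, 7), 21), 14) = Mul(Add(Add(-3, Pow(-3, -1)), 21), 14) = Mul(Add(Add(-3, Rational(-1, 3)), 21), 14) = Mul(Add(Rational(-10, 3), 21), 14) = Mul(Rational(53, 3), 14) = Rational(742, 3)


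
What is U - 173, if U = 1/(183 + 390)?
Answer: -99128/573 ≈ -173.00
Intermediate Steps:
U = 1/573 ≈ 0.0017452
U - 173 = 1/573 - 173 = -99128/573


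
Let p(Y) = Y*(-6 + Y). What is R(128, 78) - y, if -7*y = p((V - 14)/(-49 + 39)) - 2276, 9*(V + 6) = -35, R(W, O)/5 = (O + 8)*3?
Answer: 2185501/2268 ≈ 963.63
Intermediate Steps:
R(W, O) = 120 + 15*O (R(W, O) = 5*((O + 8)*3) = 5*((8 + O)*3) = 5*(24 + 3*O) = 120 + 15*O)
V = -89/9 (V = -6 + (⅑)*(-35) = -6 - 35/9 = -89/9 ≈ -9.8889)
y = 740219/2268 (y = -(((-89/9 - 14)/(-49 + 39))*(-6 + (-89/9 - 14)/(-49 + 39)) - 2276)/7 = -((-215/9/(-10))*(-6 - 215/9/(-10)) - 2276)/7 = -((-215/9*(-⅒))*(-6 - 215/9*(-⅒)) - 2276)/7 = -(43*(-6 + 43/18)/18 - 2276)/7 = -((43/18)*(-65/18) - 2276)/7 = -(-2795/324 - 2276)/7 = -⅐*(-740219/324) = 740219/2268 ≈ 326.38)
R(128, 78) - y = (120 + 15*78) - 1*740219/2268 = (120 + 1170) - 740219/2268 = 1290 - 740219/2268 = 2185501/2268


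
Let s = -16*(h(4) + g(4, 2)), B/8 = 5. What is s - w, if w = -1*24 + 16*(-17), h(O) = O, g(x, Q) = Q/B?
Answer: 1156/5 ≈ 231.20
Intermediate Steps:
B = 40 (B = 8*5 = 40)
g(x, Q) = Q/40
s = -324/5 (s = -16*(4 + (1/40)*2) = -16*(4 + 1/20) = -16*81/20 = -324/5 ≈ -64.800)
w = -296 (w = -24 - 272 = -296)
s - w = -324/5 - 1*(-296) = -324/5 + 296 = 1156/5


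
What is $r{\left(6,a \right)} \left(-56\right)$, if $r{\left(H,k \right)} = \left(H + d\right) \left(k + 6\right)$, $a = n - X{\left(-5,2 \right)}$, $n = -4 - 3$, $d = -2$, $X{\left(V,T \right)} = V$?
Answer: $-896$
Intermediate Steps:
$n = -7$ ($n = -4 - 3 = -7$)
$a = -2$ ($a = -7 - -5 = -7 + 5 = -2$)
$r{\left(H,k \right)} = \left(-2 + H\right) \left(6 + k\right)$ ($r{\left(H,k \right)} = \left(H - 2\right) \left(k + 6\right) = \left(-2 + H\right) \left(6 + k\right)$)
$r{\left(6,a \right)} \left(-56\right) = \left(-12 - -4 + 6 \cdot 6 + 6 \left(-2\right)\right) \left(-56\right) = \left(-12 + 4 + 36 - 12\right) \left(-56\right) = 16 \left(-56\right) = -896$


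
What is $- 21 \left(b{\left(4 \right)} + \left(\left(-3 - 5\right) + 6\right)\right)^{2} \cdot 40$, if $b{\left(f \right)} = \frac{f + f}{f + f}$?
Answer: $-840$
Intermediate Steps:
$b{\left(f \right)} = 1$ ($b{\left(f \right)} = \frac{2 f}{2 f} = 2 f \frac{1}{2 f} = 1$)
$- 21 \left(b{\left(4 \right)} + \left(\left(-3 - 5\right) + 6\right)\right)^{2} \cdot 40 = - 21 \left(1 + \left(\left(-3 - 5\right) + 6\right)\right)^{2} \cdot 40 = - 21 \left(1 + \left(-8 + 6\right)\right)^{2} \cdot 40 = - 21 \left(1 - 2\right)^{2} \cdot 40 = - 21 \left(-1\right)^{2} \cdot 40 = \left(-21\right) 1 \cdot 40 = \left(-21\right) 40 = -840$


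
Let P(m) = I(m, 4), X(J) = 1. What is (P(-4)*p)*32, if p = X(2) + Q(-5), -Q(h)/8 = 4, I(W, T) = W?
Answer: 3968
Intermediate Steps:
Q(h) = -32 (Q(h) = -8*4 = -32)
P(m) = m
p = -31 (p = 1 - 32 = -31)
(P(-4)*p)*32 = -4*(-31)*32 = 124*32 = 3968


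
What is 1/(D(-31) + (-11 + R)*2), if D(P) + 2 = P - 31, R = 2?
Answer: -1/82 ≈ -0.012195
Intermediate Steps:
D(P) = -33 + P (D(P) = -2 + (P - 31) = -2 + (-31 + P) = -33 + P)
1/(D(-31) + (-11 + R)*2) = 1/((-33 - 31) + (-11 + 2)*2) = 1/(-64 - 9*2) = 1/(-64 - 18) = 1/(-82) = -1/82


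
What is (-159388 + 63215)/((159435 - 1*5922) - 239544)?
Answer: 8743/7821 ≈ 1.1179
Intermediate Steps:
(-159388 + 63215)/((159435 - 1*5922) - 239544) = -96173/((159435 - 5922) - 239544) = -96173/(153513 - 239544) = -96173/(-86031) = -96173*(-1/86031) = 8743/7821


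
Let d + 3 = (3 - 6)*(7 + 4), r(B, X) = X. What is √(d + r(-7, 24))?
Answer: 2*I*√3 ≈ 3.4641*I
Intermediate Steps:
d = -36 (d = -3 + (3 - 6)*(7 + 4) = -3 - 3*11 = -3 - 33 = -36)
√(d + r(-7, 24)) = √(-36 + 24) = √(-12) = 2*I*√3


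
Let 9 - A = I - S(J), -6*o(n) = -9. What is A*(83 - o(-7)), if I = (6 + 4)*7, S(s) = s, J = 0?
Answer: -9943/2 ≈ -4971.5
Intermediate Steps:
o(n) = 3/2 (o(n) = -⅙*(-9) = 3/2)
I = 70 (I = 10*7 = 70)
A = -61 (A = 9 - (70 - 1*0) = 9 - (70 + 0) = 9 - 1*70 = 9 - 70 = -61)
A*(83 - o(-7)) = -61*(83 - 1*3/2) = -61*(83 - 3/2) = -61*163/2 = -9943/2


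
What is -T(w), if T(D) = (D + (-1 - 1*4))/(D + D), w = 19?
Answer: -7/19 ≈ -0.36842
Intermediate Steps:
T(D) = (-5 + D)/(2*D) (T(D) = (D + (-1 - 4))/((2*D)) = (D - 5)*(1/(2*D)) = (-5 + D)*(1/(2*D)) = (-5 + D)/(2*D))
-T(w) = -(-5 + 19)/(2*19) = -14/(2*19) = -1*7/19 = -7/19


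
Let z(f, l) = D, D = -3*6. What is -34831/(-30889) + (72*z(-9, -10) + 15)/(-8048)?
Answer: 319888697/248594672 ≈ 1.2868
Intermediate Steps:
D = -18
z(f, l) = -18
-34831/(-30889) + (72*z(-9, -10) + 15)/(-8048) = -34831/(-30889) + (72*(-18) + 15)/(-8048) = -34831*(-1/30889) + (-1296 + 15)*(-1/8048) = 34831/30889 - 1281*(-1/8048) = 34831/30889 + 1281/8048 = 319888697/248594672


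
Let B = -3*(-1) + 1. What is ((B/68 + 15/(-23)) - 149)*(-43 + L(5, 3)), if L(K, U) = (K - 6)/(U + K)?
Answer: 877365/136 ≈ 6451.2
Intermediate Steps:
L(K, U) = (-6 + K)/(K + U)
B = 4 (B = 3 + 1 = 4)
((B/68 + 15/(-23)) - 149)*(-43 + L(5, 3)) = ((4/68 + 15/(-23)) - 149)*(-43 + (-6 + 5)/(5 + 3)) = ((4*(1/68) + 15*(-1/23)) - 149)*(-43 - 1/8) = ((1/17 - 15/23) - 149)*(-43 + (⅛)*(-1)) = (-232/391 - 149)*(-43 - ⅛) = -58491/391*(-345/8) = 877365/136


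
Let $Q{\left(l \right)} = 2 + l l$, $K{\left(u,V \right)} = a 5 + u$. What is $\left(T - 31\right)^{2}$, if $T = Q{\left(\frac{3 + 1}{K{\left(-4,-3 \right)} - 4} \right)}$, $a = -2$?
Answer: $\frac{5499025}{6561} \approx 838.14$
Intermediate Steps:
$K{\left(u,V \right)} = -10 + u$ ($K{\left(u,V \right)} = \left(-2\right) 5 + u = -10 + u$)
$Q{\left(l \right)} = 2 + l^{2}$
$T = \frac{166}{81}$ ($T = 2 + \left(\frac{3 + 1}{\left(-10 - 4\right) - 4}\right)^{2} = 2 + \left(\frac{4}{-14 - 4}\right)^{2} = 2 + \left(\frac{4}{-18}\right)^{2} = 2 + \left(4 \left(- \frac{1}{18}\right)\right)^{2} = 2 + \left(- \frac{2}{9}\right)^{2} = 2 + \frac{4}{81} = \frac{166}{81} \approx 2.0494$)
$\left(T - 31\right)^{2} = \left(\frac{166}{81} - 31\right)^{2} = \left(- \frac{2345}{81}\right)^{2} = \frac{5499025}{6561}$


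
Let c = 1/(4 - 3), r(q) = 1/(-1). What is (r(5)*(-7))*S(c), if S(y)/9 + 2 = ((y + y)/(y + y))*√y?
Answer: -63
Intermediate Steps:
r(q) = -1
c = 1 (c = 1/1 = 1)
S(y) = -18 + 9*√y (S(y) = -18 + 9*(((y + y)/(y + y))*√y) = -18 + 9*(((2*y)/((2*y)))*√y) = -18 + 9*(((2*y)*(1/(2*y)))*√y) = -18 + 9*(1*√y) = -18 + 9*√y)
(r(5)*(-7))*S(c) = (-1*(-7))*(-18 + 9*√1) = 7*(-18 + 9*1) = 7*(-18 + 9) = 7*(-9) = -63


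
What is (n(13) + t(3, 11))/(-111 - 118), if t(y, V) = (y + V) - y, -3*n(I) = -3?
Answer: -12/229 ≈ -0.052402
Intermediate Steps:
n(I) = 1 (n(I) = -1/3*(-3) = 1)
t(y, V) = V (t(y, V) = (V + y) - y = V)
(n(13) + t(3, 11))/(-111 - 118) = (1 + 11)/(-111 - 118) = 12/(-229) = 12*(-1/229) = -12/229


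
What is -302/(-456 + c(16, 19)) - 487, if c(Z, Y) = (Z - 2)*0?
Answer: -110885/228 ≈ -486.34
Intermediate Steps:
c(Z, Y) = 0 (c(Z, Y) = (-2 + Z)*0 = 0)
-302/(-456 + c(16, 19)) - 487 = -302/(-456 + 0) - 487 = -302/(-456) - 487 = -302*(-1/456) - 487 = 151/228 - 487 = -110885/228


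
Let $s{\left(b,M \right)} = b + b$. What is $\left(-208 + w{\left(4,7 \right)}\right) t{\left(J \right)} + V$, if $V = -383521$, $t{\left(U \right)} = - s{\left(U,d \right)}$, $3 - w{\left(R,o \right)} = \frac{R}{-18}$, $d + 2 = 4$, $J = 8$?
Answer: $- \frac{3422201}{9} \approx -3.8024 \cdot 10^{5}$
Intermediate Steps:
$d = 2$ ($d = -2 + 4 = 2$)
$w{\left(R,o \right)} = 3 + \frac{R}{18}$ ($w{\left(R,o \right)} = 3 - \frac{R}{-18} = 3 - R \left(- \frac{1}{18}\right) = 3 - - \frac{R}{18} = 3 + \frac{R}{18}$)
$s{\left(b,M \right)} = 2 b$
$t{\left(U \right)} = - 2 U$
$\left(-208 + w{\left(4,7 \right)}\right) t{\left(J \right)} + V = \left(-208 + \left(3 + \frac{1}{18} \cdot 4\right)\right) \left(\left(-2\right) 8\right) - 383521 = \left(-208 + \left(3 + \frac{2}{9}\right)\right) \left(-16\right) - 383521 = \left(-208 + \frac{29}{9}\right) \left(-16\right) - 383521 = \left(- \frac{1843}{9}\right) \left(-16\right) - 383521 = \frac{29488}{9} - 383521 = - \frac{3422201}{9}$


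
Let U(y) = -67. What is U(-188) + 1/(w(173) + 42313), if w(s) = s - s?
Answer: -2834970/42313 ≈ -67.000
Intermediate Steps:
w(s) = 0
U(-188) + 1/(w(173) + 42313) = -67 + 1/(0 + 42313) = -67 + 1/42313 = -2834970/42313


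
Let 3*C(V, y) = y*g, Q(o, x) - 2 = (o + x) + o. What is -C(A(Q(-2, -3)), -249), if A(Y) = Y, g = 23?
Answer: 1909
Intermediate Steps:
Q(o, x) = 2 + x + 2*o (Q(o, x) = 2 + ((o + x) + o) = 2 + (x + 2*o) = 2 + x + 2*o)
C(V, y) = 23*y/3 (C(V, y) = (y*23)/3 = (23*y)/3 = 23*y/3)
-C(A(Q(-2, -3)), -249) = -23*(-249)/3 = -1*(-1909) = 1909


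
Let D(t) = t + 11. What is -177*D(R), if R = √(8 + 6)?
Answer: -1947 - 177*√14 ≈ -2609.3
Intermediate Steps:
R = √14 ≈ 3.7417
D(t) = 11 + t
-177*D(R) = -177*(11 + √14) = -1947 - 177*√14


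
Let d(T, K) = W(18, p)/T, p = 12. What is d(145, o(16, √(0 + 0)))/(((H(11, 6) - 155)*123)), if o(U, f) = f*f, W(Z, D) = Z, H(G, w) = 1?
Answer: -3/457765 ≈ -6.5536e-6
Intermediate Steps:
o(U, f) = f²
d(T, K) = 18/T
d(145, o(16, √(0 + 0)))/(((H(11, 6) - 155)*123)) = (18/145)/(((1 - 155)*123)) = (18*(1/145))/((-154*123)) = (18/145)/(-18942) = (18/145)*(-1/18942) = -3/457765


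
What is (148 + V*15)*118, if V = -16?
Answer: -10856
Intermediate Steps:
(148 + V*15)*118 = (148 - 16*15)*118 = (148 - 240)*118 = -92*118 = -10856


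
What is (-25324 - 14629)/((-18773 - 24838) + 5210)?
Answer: 39953/38401 ≈ 1.0404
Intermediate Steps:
(-25324 - 14629)/((-18773 - 24838) + 5210) = -39953/(-43611 + 5210) = -39953/(-38401) = -39953*(-1/38401) = 39953/38401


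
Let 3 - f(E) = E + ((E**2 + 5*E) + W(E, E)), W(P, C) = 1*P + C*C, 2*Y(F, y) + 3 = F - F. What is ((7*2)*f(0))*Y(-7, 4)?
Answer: -63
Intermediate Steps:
Y(F, y) = -3/2 (Y(F, y) = -3/2 + (F - F)/2 = -3/2 + (1/2)*0 = -3/2 + 0 = -3/2)
W(P, C) = P + C**2
f(E) = 3 - 7*E - 2*E**2 (f(E) = 3 - (E + ((E**2 + 5*E) + (E + E**2))) = 3 - (E + (2*E**2 + 6*E)) = 3 - (2*E**2 + 7*E) = 3 + (-7*E - 2*E**2) = 3 - 7*E - 2*E**2)
((7*2)*f(0))*Y(-7, 4) = ((7*2)*(3 - 7*0 - 2*0**2))*(-3/2) = (14*(3 + 0 - 2*0))*(-3/2) = (14*(3 + 0 + 0))*(-3/2) = (14*3)*(-3/2) = 42*(-3/2) = -63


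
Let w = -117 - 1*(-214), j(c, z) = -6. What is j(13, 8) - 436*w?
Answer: -42298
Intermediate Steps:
w = 97 (w = -117 + 214 = 97)
j(13, 8) - 436*w = -6 - 436*97 = -6 - 42292 = -42298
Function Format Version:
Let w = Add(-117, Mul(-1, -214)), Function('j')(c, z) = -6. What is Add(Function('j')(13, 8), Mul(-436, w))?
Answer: -42298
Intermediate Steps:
w = 97 (w = Add(-117, 214) = 97)
Add(Function('j')(13, 8), Mul(-436, w)) = Add(-6, Mul(-436, 97)) = Add(-6, -42292) = -42298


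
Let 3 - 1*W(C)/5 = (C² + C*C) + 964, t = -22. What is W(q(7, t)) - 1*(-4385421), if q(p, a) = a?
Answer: 4375776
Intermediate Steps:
W(C) = -4805 - 10*C² (W(C) = 15 - 5*((C² + C*C) + 964) = 15 - 5*((C² + C²) + 964) = 15 - 5*(2*C² + 964) = 15 - 5*(964 + 2*C²) = 15 + (-4820 - 10*C²) = -4805 - 10*C²)
W(q(7, t)) - 1*(-4385421) = (-4805 - 10*(-22)²) - 1*(-4385421) = (-4805 - 10*484) + 4385421 = (-4805 - 4840) + 4385421 = -9645 + 4385421 = 4375776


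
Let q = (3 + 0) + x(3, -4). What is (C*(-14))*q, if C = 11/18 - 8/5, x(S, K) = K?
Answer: -623/45 ≈ -13.844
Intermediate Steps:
C = -89/90 (C = 11*(1/18) - 8*1/5 = 11/18 - 8/5 = -89/90 ≈ -0.98889)
q = -1 (q = (3 + 0) - 4 = 3 - 4 = -1)
(C*(-14))*q = -89/90*(-14)*(-1) = (623/45)*(-1) = -623/45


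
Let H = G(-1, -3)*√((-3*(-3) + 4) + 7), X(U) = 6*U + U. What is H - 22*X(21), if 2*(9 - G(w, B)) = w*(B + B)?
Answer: -3234 + 12*√5 ≈ -3207.2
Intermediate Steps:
G(w, B) = 9 - B*w (G(w, B) = 9 - w*(B + B)/2 = 9 - w*2*B/2 = 9 - B*w)
X(U) = 7*U
H = 12*√5 (H = (9 - 1*(-3)*(-1))*√((-3*(-3) + 4) + 7) = (9 - 3)*√((9 + 4) + 7) = 6*√(13 + 7) = 6*√20 = 6*(2*√5) = 12*√5 ≈ 26.833)
H - 22*X(21) = 12*√5 - 154*21 = 12*√5 - 22*147 = 12*√5 - 3234 = -3234 + 12*√5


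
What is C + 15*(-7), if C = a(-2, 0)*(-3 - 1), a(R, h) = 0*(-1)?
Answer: -105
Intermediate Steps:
a(R, h) = 0
C = 0 (C = 0*(-3 - 1) = 0*(-4) = 0)
C + 15*(-7) = 0 + 15*(-7) = 0 - 105 = -105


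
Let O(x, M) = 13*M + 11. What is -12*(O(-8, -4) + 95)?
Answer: -648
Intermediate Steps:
O(x, M) = 11 + 13*M
-12*(O(-8, -4) + 95) = -12*((11 + 13*(-4)) + 95) = -12*((11 - 52) + 95) = -12*(-41 + 95) = -12*54 = -648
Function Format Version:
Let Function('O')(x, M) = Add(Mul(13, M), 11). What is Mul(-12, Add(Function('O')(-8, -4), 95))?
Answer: -648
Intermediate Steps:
Function('O')(x, M) = Add(11, Mul(13, M))
Mul(-12, Add(Function('O')(-8, -4), 95)) = Mul(-12, Add(Add(11, Mul(13, -4)), 95)) = Mul(-12, Add(Add(11, -52), 95)) = Mul(-12, Add(-41, 95)) = Mul(-12, 54) = -648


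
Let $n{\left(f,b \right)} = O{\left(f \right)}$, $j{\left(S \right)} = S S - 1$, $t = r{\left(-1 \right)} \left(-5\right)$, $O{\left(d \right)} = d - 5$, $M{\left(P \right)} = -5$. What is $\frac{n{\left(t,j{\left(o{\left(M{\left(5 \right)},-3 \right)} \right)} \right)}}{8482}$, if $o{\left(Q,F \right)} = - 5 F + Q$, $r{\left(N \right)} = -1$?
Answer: $0$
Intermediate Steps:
$O{\left(d \right)} = -5 + d$
$o{\left(Q,F \right)} = Q - 5 F$
$t = 5$ ($t = \left(-1\right) \left(-5\right) = 5$)
$j{\left(S \right)} = -1 + S^{2}$ ($j{\left(S \right)} = S^{2} - 1 = -1 + S^{2}$)
$n{\left(f,b \right)} = -5 + f$
$\frac{n{\left(t,j{\left(o{\left(M{\left(5 \right)},-3 \right)} \right)} \right)}}{8482} = \frac{-5 + 5}{8482} = 0 \cdot \frac{1}{8482} = 0$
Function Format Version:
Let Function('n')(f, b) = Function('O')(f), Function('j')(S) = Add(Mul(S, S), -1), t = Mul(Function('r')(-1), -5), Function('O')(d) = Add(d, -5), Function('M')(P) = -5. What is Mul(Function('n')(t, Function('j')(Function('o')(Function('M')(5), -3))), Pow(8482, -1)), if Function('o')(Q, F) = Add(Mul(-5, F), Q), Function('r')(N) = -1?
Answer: 0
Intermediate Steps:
Function('O')(d) = Add(-5, d)
Function('o')(Q, F) = Add(Q, Mul(-5, F))
t = 5 (t = Mul(-1, -5) = 5)
Function('j')(S) = Add(-1, Pow(S, 2)) (Function('j')(S) = Add(Pow(S, 2), -1) = Add(-1, Pow(S, 2)))
Function('n')(f, b) = Add(-5, f)
Mul(Function('n')(t, Function('j')(Function('o')(Function('M')(5), -3))), Pow(8482, -1)) = Mul(Add(-5, 5), Pow(8482, -1)) = Mul(0, Rational(1, 8482)) = 0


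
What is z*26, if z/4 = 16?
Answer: 1664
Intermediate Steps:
z = 64 (z = 4*16 = 64)
z*26 = 64*26 = 1664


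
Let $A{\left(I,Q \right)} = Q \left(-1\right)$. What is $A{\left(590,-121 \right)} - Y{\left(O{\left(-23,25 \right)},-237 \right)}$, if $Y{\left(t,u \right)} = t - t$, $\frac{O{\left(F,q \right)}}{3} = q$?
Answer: $121$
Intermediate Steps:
$O{\left(F,q \right)} = 3 q$
$A{\left(I,Q \right)} = - Q$
$Y{\left(t,u \right)} = 0$
$A{\left(590,-121 \right)} - Y{\left(O{\left(-23,25 \right)},-237 \right)} = \left(-1\right) \left(-121\right) - 0 = 121 + 0 = 121$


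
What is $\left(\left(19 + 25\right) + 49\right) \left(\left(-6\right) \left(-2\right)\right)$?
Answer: $1116$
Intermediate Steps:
$\left(\left(19 + 25\right) + 49\right) \left(\left(-6\right) \left(-2\right)\right) = \left(44 + 49\right) 12 = 93 \cdot 12 = 1116$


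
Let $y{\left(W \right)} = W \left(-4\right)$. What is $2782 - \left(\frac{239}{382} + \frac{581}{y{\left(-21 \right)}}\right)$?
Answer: $\frac{6359057}{2292} \approx 2774.5$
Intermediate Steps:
$y{\left(W \right)} = - 4 W$
$2782 - \left(\frac{239}{382} + \frac{581}{y{\left(-21 \right)}}\right) = 2782 - \left(\frac{83}{12} + \frac{239}{382}\right) = 2782 - \left(\frac{239}{382} + \frac{581}{84}\right) = 2782 - \frac{17287}{2292} = \frac{6359057}{2292}$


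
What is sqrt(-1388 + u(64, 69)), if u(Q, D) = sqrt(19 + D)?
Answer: sqrt(-1388 + 2*sqrt(22)) ≈ 37.13*I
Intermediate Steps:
sqrt(-1388 + u(64, 69)) = sqrt(-1388 + sqrt(19 + 69)) = sqrt(-1388 + sqrt(88)) = sqrt(-1388 + 2*sqrt(22))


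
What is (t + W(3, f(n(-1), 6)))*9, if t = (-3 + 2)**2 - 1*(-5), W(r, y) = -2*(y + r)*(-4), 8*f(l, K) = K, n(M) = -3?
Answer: 324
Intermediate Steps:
f(l, K) = K/8
W(r, y) = 8*r + 8*y (W(r, y) = -2*(r + y)*(-4) = (-2*r - 2*y)*(-4) = 8*r + 8*y)
t = 6 (t = (-1)**2 + 5 = 1 + 5 = 6)
(t + W(3, f(n(-1), 6)))*9 = (6 + (8*3 + 8*((1/8)*6)))*9 = (6 + (24 + 8*(3/4)))*9 = (6 + (24 + 6))*9 = (6 + 30)*9 = 36*9 = 324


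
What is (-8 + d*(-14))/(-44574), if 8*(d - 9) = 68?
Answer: 11/1938 ≈ 0.0056760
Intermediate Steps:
d = 35/2 (d = 9 + (⅛)*68 = 9 + 17/2 = 35/2 ≈ 17.500)
(-8 + d*(-14))/(-44574) = (-8 + (35/2)*(-14))/(-44574) = (-8 - 245)*(-1/44574) = -253*(-1/44574) = 11/1938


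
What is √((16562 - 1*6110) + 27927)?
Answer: √38379 ≈ 195.91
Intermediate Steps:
√((16562 - 1*6110) + 27927) = √((16562 - 6110) + 27927) = √(10452 + 27927) = √38379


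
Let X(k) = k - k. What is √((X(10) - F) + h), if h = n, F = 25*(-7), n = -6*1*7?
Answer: √133 ≈ 11.533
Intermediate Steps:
n = -42 (n = -6*7 = -42)
X(k) = 0
F = -175
h = -42
√((X(10) - F) + h) = √((0 - 1*(-175)) - 42) = √((0 + 175) - 42) = √(175 - 42) = √133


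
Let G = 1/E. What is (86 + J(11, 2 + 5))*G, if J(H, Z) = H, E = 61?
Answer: 97/61 ≈ 1.5902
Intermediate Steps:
G = 1/61 ≈ 0.016393
(86 + J(11, 2 + 5))*G = (86 + 11)*(1/61) = 97*(1/61) = 97/61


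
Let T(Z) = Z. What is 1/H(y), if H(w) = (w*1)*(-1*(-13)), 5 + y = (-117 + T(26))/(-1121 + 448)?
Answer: -673/42562 ≈ -0.015812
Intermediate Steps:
y = -3274/673 (y = -5 + (-117 + 26)/(-1121 + 448) = -5 - 91/(-673) = -5 - 91*(-1/673) = -5 + 91/673 = -3274/673 ≈ -4.8648)
H(w) = 13*w (H(w) = w*13 = 13*w)
1/H(y) = 1/(13*(-3274/673)) = 1/(-42562/673) = -673/42562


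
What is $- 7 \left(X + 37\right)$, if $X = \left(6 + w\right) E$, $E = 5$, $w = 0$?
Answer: $-469$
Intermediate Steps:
$X = 30$ ($X = \left(6 + 0\right) 5 = 6 \cdot 5 = 30$)
$- 7 \left(X + 37\right) = - 7 \left(30 + 37\right) = \left(-7\right) 67 = -469$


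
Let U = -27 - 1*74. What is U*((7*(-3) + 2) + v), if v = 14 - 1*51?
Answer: 5656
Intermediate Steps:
v = -37 (v = 14 - 51 = -37)
U = -101 (U = -27 - 74 = -101)
U*((7*(-3) + 2) + v) = -101*((7*(-3) + 2) - 37) = -101*((-21 + 2) - 37) = -101*(-19 - 37) = -101*(-56) = 5656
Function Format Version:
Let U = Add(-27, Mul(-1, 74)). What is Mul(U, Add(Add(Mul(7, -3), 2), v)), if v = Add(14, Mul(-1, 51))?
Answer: 5656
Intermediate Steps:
v = -37 (v = Add(14, -51) = -37)
U = -101 (U = Add(-27, -74) = -101)
Mul(U, Add(Add(Mul(7, -3), 2), v)) = Mul(-101, Add(Add(Mul(7, -3), 2), -37)) = Mul(-101, Add(Add(-21, 2), -37)) = Mul(-101, Add(-19, -37)) = Mul(-101, -56) = 5656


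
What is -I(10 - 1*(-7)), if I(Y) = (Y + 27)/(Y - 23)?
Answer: 22/3 ≈ 7.3333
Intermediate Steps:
I(Y) = (27 + Y)/(-23 + Y)
-I(10 - 1*(-7)) = -(27 + (10 - 1*(-7)))/(-23 + (10 - 1*(-7))) = -(27 + (10 + 7))/(-23 + (10 + 7)) = -(27 + 17)/(-23 + 17) = -44/(-6) = -(-1)*44/6 = -1*(-22/3) = 22/3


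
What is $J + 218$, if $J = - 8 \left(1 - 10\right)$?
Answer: $290$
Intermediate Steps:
$J = 72$ ($J = \left(-8\right) \left(-9\right) = 72$)
$J + 218 = 72 + 218 = 290$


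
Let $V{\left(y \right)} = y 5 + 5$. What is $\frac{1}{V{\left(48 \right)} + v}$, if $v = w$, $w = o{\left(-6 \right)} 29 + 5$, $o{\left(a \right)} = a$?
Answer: $\frac{1}{76} \approx 0.013158$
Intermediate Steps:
$V{\left(y \right)} = 5 + 5 y$ ($V{\left(y \right)} = 5 y + 5 = 5 + 5 y$)
$w = -169$ ($w = \left(-6\right) 29 + 5 = -174 + 5 = -169$)
$v = -169$
$\frac{1}{V{\left(48 \right)} + v} = \frac{1}{\left(5 + 5 \cdot 48\right) - 169} = \frac{1}{\left(5 + 240\right) - 169} = \frac{1}{245 - 169} = \frac{1}{76}$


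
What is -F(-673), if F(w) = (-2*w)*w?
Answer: 905858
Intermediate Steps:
F(w) = -2*w²
-F(-673) = -(-2)*(-673)² = -(-2)*452929 = -1*(-905858) = 905858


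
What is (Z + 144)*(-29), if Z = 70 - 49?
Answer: -4785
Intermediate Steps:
Z = 21
(Z + 144)*(-29) = (21 + 144)*(-29) = 165*(-29) = -4785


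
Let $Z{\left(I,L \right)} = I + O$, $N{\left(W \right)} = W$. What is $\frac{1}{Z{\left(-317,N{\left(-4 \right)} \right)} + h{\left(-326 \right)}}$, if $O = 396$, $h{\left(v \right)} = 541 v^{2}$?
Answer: $\frac{1}{57495395} \approx 1.7393 \cdot 10^{-8}$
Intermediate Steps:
$Z{\left(I,L \right)} = 396 + I$ ($Z{\left(I,L \right)} = I + 396 = 396 + I$)
$\frac{1}{Z{\left(-317,N{\left(-4 \right)} \right)} + h{\left(-326 \right)}} = \frac{1}{\left(396 - 317\right) + 541 \left(-326\right)^{2}} = \frac{1}{79 + 541 \cdot 106276} = \frac{1}{79 + 57495316} = \frac{1}{57495395}$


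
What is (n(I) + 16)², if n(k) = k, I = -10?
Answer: 36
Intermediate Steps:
(n(I) + 16)² = (-10 + 16)² = 6² = 36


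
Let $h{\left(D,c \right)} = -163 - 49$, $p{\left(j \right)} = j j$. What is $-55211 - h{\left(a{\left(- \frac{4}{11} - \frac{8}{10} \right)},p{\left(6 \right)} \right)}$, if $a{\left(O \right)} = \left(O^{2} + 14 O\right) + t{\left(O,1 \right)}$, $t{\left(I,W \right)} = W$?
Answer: $-54999$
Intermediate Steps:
$p{\left(j \right)} = j^{2}$
$a{\left(O \right)} = 1 + O^{2} + 14 O$ ($a{\left(O \right)} = \left(O^{2} + 14 O\right) + 1 = 1 + O^{2} + 14 O$)
$h{\left(D,c \right)} = -212$ ($h{\left(D,c \right)} = -163 - 49 = -212$)
$-55211 - h{\left(a{\left(- \frac{4}{11} - \frac{8}{10} \right)},p{\left(6 \right)} \right)} = -55211 - -212 = -55211 + 212 = -54999$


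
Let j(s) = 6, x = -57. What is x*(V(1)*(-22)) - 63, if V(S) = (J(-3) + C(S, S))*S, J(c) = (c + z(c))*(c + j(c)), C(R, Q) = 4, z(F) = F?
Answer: -17619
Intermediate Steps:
J(c) = 2*c*(6 + c) (J(c) = (c + c)*(c + 6) = (2*c)*(6 + c) = 2*c*(6 + c))
V(S) = -14*S (V(S) = (2*(-3)*(6 - 3) + 4)*S = (2*(-3)*3 + 4)*S = (-18 + 4)*S = -14*S)
x*(V(1)*(-22)) - 63 = -57*(-14*1)*(-22) - 63 = -(-798)*(-22) - 63 = -57*308 - 63 = -17556 - 63 = -17619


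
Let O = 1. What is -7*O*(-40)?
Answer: 280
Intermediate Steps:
-7*O*(-40) = -7*1*(-40) = -7*(-40) = 280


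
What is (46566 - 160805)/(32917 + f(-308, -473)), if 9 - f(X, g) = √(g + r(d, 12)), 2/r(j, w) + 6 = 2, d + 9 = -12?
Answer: -7522866628/2168243899 - 114239*I*√1894/2168243899 ≈ -3.4696 - 0.002293*I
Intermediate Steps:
d = -21 (d = -9 - 12 = -21)
r(j, w) = -½ (r(j, w) = 2/(-6 + 2) = 2/(-4) = 2*(-¼) = -½)
f(X, g) = 9 - √(-½ + g) (f(X, g) = 9 - √(g - ½) = 9 - √(-½ + g))
(46566 - 160805)/(32917 + f(-308, -473)) = (46566 - 160805)/(32917 + (9 - √(-2 + 4*(-473))/2)) = -114239/(32917 + (9 - √(-2 - 1892)/2)) = -114239/(32917 + (9 - I*√1894/2)) = -114239/(32926 - I*√1894/2)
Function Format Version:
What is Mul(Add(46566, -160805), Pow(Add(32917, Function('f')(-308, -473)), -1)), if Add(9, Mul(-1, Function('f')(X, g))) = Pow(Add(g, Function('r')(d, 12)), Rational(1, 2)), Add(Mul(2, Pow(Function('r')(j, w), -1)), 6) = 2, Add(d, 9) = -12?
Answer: Add(Rational(-7522866628, 2168243899), Mul(Rational(-114239, 2168243899), I, Pow(1894, Rational(1, 2)))) ≈ Add(-3.4696, Mul(-0.0022930, I))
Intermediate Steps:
d = -21 (d = Add(-9, -12) = -21)
Function('r')(j, w) = Rational(-1, 2) (Function('r')(j, w) = Mul(2, Pow(Add(-6, 2), -1)) = Mul(2, Pow(-4, -1)) = Mul(2, Rational(-1, 4)) = Rational(-1, 2))
Function('f')(X, g) = Add(9, Mul(-1, Pow(Add(Rational(-1, 2), g), Rational(1, 2)))) (Function('f')(X, g) = Add(9, Mul(-1, Pow(Add(g, Rational(-1, 2)), Rational(1, 2)))) = Add(9, Mul(-1, Pow(Add(Rational(-1, 2), g), Rational(1, 2)))))
Mul(Add(46566, -160805), Pow(Add(32917, Function('f')(-308, -473)), -1)) = Mul(Add(46566, -160805), Pow(Add(32917, Add(9, Mul(Rational(-1, 2), Pow(Add(-2, Mul(4, -473)), Rational(1, 2))))), -1)) = Mul(-114239, Pow(Add(32917, Add(9, Mul(Rational(-1, 2), Pow(Add(-2, -1892), Rational(1, 2))))), -1)) = Mul(-114239, Pow(Add(32917, Add(9, Mul(Rational(-1, 2), Pow(-1894, Rational(1, 2))))), -1)) = Mul(-114239, Pow(Add(32917, Add(9, Mul(Rational(-1, 2), Mul(I, Pow(1894, Rational(1, 2)))))), -1)) = Mul(-114239, Pow(Add(32917, Add(9, Mul(Rational(-1, 2), I, Pow(1894, Rational(1, 2))))), -1)) = Mul(-114239, Pow(Add(32926, Mul(Rational(-1, 2), I, Pow(1894, Rational(1, 2)))), -1))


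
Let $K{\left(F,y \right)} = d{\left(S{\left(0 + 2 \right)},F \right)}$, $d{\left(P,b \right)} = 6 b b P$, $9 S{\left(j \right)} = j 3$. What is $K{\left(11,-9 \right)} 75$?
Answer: $36300$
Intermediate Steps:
$S{\left(j \right)} = \frac{j}{3}$ ($S{\left(j \right)} = \frac{j 3}{9} = \frac{3 j}{9} = \frac{j}{3}$)
$d{\left(P,b \right)} = 6 P b^{2}$ ($d{\left(P,b \right)} = 6 b^{2} P = 6 P b^{2}$)
$K{\left(F,y \right)} = 4 F^{2}$ ($K{\left(F,y \right)} = 6 \frac{0 + 2}{3} F^{2} = 6 \cdot \frac{1}{3} \cdot 2 F^{2} = 6 \cdot \frac{2}{3} F^{2} = 4 F^{2}$)
$K{\left(11,-9 \right)} 75 = 4 \cdot 11^{2} \cdot 75 = 4 \cdot 121 \cdot 75 = 484 \cdot 75 = 36300$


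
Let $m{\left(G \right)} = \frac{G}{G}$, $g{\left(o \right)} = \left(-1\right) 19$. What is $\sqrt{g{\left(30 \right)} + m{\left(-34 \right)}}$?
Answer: $3 i \sqrt{2} \approx 4.2426 i$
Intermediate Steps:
$g{\left(o \right)} = -19$
$m{\left(G \right)} = 1$
$\sqrt{g{\left(30 \right)} + m{\left(-34 \right)}} = \sqrt{-19 + 1} = \sqrt{-18} = 3 i \sqrt{2}$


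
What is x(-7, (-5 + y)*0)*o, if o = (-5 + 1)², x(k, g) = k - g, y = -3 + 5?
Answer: -112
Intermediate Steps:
y = 2
o = 16 (o = (-4)² = 16)
x(-7, (-5 + y)*0)*o = (-7 - (-5 + 2)*0)*16 = (-7 - (-3)*0)*16 = (-7 - 1*0)*16 = (-7 + 0)*16 = -7*16 = -112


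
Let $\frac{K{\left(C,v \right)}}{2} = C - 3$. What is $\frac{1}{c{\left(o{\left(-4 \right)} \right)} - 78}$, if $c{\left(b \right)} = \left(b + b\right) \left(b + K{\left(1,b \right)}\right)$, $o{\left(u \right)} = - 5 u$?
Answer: $\frac{1}{562} \approx 0.0017794$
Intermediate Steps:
$K{\left(C,v \right)} = -6 + 2 C$ ($K{\left(C,v \right)} = 2 \left(C - 3\right) = 2 \left(-3 + C\right) = -6 + 2 C$)
$c{\left(b \right)} = 2 b \left(-4 + b\right)$ ($c{\left(b \right)} = \left(b + b\right) \left(b + \left(-6 + 2 \cdot 1\right)\right) = 2 b \left(b + \left(-6 + 2\right)\right) = 2 b \left(b - 4\right) = 2 b \left(-4 + b\right)$)
$\frac{1}{c{\left(o{\left(-4 \right)} \right)} - 78} = \frac{1}{2 \left(\left(-5\right) \left(-4\right)\right) \left(-4 - -20\right) - 78} = \frac{1}{2 \cdot 20 \left(-4 + 20\right) - 78} = \frac{1}{2 \cdot 20 \cdot 16 - 78} = \frac{1}{640 - 78} = \frac{1}{562}$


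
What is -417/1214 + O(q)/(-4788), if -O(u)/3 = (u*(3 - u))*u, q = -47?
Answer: 16677596/242193 ≈ 68.861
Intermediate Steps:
O(u) = -3*u²*(3 - u) (O(u) = -3*u*(3 - u)*u = -3*u²*(3 - u))
-417/1214 + O(q)/(-4788) = -417/1214 + (3*(-47)²*(-3 - 47))/(-4788) = -417*1/1214 + (3*2209*(-50))*(-1/4788) = -417/1214 - 331350*(-1/4788) = -417/1214 + 55225/798 = 16677596/242193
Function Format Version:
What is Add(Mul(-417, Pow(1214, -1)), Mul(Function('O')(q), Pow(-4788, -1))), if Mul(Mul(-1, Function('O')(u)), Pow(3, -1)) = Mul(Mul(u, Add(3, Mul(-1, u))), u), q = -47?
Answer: Rational(16677596, 242193) ≈ 68.861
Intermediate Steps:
Function('O')(u) = Mul(-3, Pow(u, 2), Add(3, Mul(-1, u))) (Function('O')(u) = Mul(-3, Mul(Mul(u, Add(3, Mul(-1, u))), u)) = Mul(-3, Mul(Pow(u, 2), Add(3, Mul(-1, u)))) = Mul(-3, Pow(u, 2), Add(3, Mul(-1, u))))
Add(Mul(-417, Pow(1214, -1)), Mul(Function('O')(q), Pow(-4788, -1))) = Add(Mul(-417, Pow(1214, -1)), Mul(Mul(3, Pow(-47, 2), Add(-3, -47)), Pow(-4788, -1))) = Add(Mul(-417, Rational(1, 1214)), Mul(Mul(3, 2209, -50), Rational(-1, 4788))) = Add(Rational(-417, 1214), Mul(-331350, Rational(-1, 4788))) = Add(Rational(-417, 1214), Rational(55225, 798)) = Rational(16677596, 242193)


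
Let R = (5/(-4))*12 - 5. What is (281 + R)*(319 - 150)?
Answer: 44109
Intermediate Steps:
R = -20 (R = (5*(-¼))*12 - 5 = -5/4*12 - 5 = -15 - 5 = -20)
(281 + R)*(319 - 150) = (281 - 20)*(319 - 150) = 261*169 = 44109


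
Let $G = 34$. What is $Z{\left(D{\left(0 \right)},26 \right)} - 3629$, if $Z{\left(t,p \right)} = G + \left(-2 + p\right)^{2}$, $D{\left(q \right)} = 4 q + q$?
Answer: $-3019$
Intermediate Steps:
$D{\left(q \right)} = 5 q$
$Z{\left(t,p \right)} = 34 + \left(-2 + p\right)^{2}$
$Z{\left(D{\left(0 \right)},26 \right)} - 3629 = \left(34 + \left(-2 + 26\right)^{2}\right) - 3629 = \left(34 + 24^{2}\right) - 3629 = \left(34 + 576\right) - 3629 = 610 - 3629 = -3019$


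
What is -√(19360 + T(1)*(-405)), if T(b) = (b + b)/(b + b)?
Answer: -√18955 ≈ -137.68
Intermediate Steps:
T(b) = 1 (T(b) = (2*b)/((2*b)) = (2*b)*(1/(2*b)) = 1)
-√(19360 + T(1)*(-405)) = -√(19360 + 1*(-405)) = -√(19360 - 405) = -√18955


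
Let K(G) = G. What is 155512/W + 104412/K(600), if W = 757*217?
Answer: 205297167/1173350 ≈ 174.97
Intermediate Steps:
W = 164269
155512/W + 104412/K(600) = 155512/164269 + 104412/600 = 155512*(1/164269) + 104412*(1/600) = 22216/23467 + 8701/50 = 205297167/1173350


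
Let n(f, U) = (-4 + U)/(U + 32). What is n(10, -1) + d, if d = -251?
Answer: -7786/31 ≈ -251.16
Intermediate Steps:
n(f, U) = (-4 + U)/(32 + U)
n(10, -1) + d = (-4 - 1)/(32 - 1) - 251 = -5/31 - 251 = -7786/31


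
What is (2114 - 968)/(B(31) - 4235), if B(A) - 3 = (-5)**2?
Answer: -1146/4207 ≈ -0.27240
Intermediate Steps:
B(A) = 28 (B(A) = 3 + (-5)**2 = 3 + 25 = 28)
(2114 - 968)/(B(31) - 4235) = (2114 - 968)/(28 - 4235) = 1146/(-4207) = 1146*(-1/4207) = -1146/4207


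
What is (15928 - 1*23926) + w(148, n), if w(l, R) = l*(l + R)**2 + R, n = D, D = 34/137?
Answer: 60899312996/18769 ≈ 3.2447e+6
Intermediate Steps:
D = 34/137 (D = 34*(1/137) = 34/137 ≈ 0.24818)
n = 34/137 ≈ 0.24818
w(l, R) = R + l*(R + l)**2 (w(l, R) = l*(R + l)**2 + R = R + l*(R + l)**2)
(15928 - 1*23926) + w(148, n) = (15928 - 1*23926) + (34/137 + 148*(34/137 + 148)**2) = (15928 - 23926) + (34/137 + 148*(20310/137)**2) = -7998 + (34/137 + 148*(412496100/18769)) = -7998 + (34/137 + 61049422800/18769) = -7998 + 61049427458/18769 = 60899312996/18769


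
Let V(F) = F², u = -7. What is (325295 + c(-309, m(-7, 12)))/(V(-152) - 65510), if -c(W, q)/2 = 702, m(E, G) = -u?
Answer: -323891/42406 ≈ -7.6379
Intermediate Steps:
m(E, G) = 7 (m(E, G) = -1*(-7) = 7)
c(W, q) = -1404 (c(W, q) = -2*702 = -1404)
(325295 + c(-309, m(-7, 12)))/(V(-152) - 65510) = (325295 - 1404)/((-152)² - 65510) = 323891/(23104 - 65510) = 323891/(-42406) = 323891*(-1/42406) = -323891/42406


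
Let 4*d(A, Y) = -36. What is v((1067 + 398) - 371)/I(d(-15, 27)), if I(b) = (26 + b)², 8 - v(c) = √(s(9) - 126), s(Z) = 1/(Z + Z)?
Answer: 8/289 - I*√4534/1734 ≈ 0.027682 - 0.038832*I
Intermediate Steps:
d(A, Y) = -9 (d(A, Y) = (¼)*(-36) = -9)
s(Z) = 1/(2*Z)
v(c) = 8 - I*√4534/6 (v(c) = 8 - √((½)/9 - 126) = 8 - √((½)*(⅑) - 126) = 8 - √(1/18 - 126) = 8 - √(-2267/18) = 8 - I*√4534/6)
v((1067 + 398) - 371)/I(d(-15, 27)) = (8 - I*√4534/6)/((26 - 9)²) = (8 - I*√4534/6)/(17²) = (8 - I*√4534/6)/289 = (8 - I*√4534/6)*(1/289) = 8/289 - I*√4534/1734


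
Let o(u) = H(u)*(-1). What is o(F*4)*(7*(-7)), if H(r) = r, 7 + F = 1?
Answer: -1176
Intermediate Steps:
F = -6 (F = -7 + 1 = -6)
o(u) = -u (o(u) = u*(-1) = -u)
o(F*4)*(7*(-7)) = (-(-6)*4)*(7*(-7)) = -1*(-24)*(-49) = 24*(-49) = -1176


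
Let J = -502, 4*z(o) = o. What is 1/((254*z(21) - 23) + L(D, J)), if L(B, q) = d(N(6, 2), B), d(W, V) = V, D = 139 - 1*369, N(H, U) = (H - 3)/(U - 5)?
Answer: 2/2161 ≈ 0.00092550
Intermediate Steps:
N(H, U) = (-3 + H)/(-5 + U)
z(o) = o/4
D = -230 (D = 139 - 369 = -230)
L(B, q) = B
1/((254*z(21) - 23) + L(D, J)) = 1/((254*((¼)*21) - 23) - 230) = 1/((254*(21/4) - 23) - 230) = 1/((2667/2 - 23) - 230) = 1/(2621/2 - 230) = 1/(2161/2) = 2/2161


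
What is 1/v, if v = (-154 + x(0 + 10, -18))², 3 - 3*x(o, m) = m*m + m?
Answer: 1/65025 ≈ 1.5379e-5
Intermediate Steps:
x(o, m) = 1 - m/3 - m²/3 (x(o, m) = 1 - (m*m + m)/3 = 1 - (m² + m)/3 = 1 - (m + m²)/3 = 1 + (-m/3 - m²/3) = 1 - m/3 - m²/3)
v = 65025 (v = (-154 + (1 - ⅓*(-18) - ⅓*(-18)²))² = (-154 + (1 + 6 - ⅓*324))² = (-154 + (1 + 6 - 108))² = (-154 - 101)² = (-255)² = 65025)
1/v = 1/65025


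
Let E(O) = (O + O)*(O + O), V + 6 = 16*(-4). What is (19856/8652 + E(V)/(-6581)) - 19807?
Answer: -281956489037/14234703 ≈ -19808.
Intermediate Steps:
V = -70 (V = -6 + 16*(-4) = -6 - 64 = -70)
E(O) = 4*O**2 (E(O) = (2*O)*(2*O) = 4*O**2)
(19856/8652 + E(V)/(-6581)) - 19807 = (19856/8652 + (4*(-70)**2)/(-6581)) - 19807 = (19856*(1/8652) + (4*4900)*(-1/6581)) - 19807 = (4964/2163 + 19600*(-1/6581)) - 19807 = (4964/2163 - 19600/6581) - 19807 = -9726716/14234703 - 19807 = -281956489037/14234703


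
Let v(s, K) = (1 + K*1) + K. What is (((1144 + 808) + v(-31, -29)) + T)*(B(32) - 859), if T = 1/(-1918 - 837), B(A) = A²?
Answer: 172283892/551 ≈ 3.1268e+5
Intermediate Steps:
v(s, K) = 1 + 2*K (v(s, K) = (1 + K) + K = 1 + 2*K)
T = -1/2755 (T = 1/(-2755) = -1/2755 ≈ -0.00036298)
(((1144 + 808) + v(-31, -29)) + T)*(B(32) - 859) = (((1144 + 808) + (1 + 2*(-29))) - 1/2755)*(32² - 859) = ((1952 + (1 - 58)) - 1/2755)*(1024 - 859) = ((1952 - 57) - 1/2755)*165 = (1895 - 1/2755)*165 = (5220724/2755)*165 = 172283892/551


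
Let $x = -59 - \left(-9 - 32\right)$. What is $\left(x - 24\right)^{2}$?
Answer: $1764$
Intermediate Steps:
$x = -18$ ($x = -59 - -41 = -59 + 41 = -18$)
$\left(x - 24\right)^{2} = \left(-18 - 24\right)^{2} = \left(-42\right)^{2} = 1764$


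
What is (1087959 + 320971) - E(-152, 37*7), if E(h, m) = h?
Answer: 1409082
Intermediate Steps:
(1087959 + 320971) - E(-152, 37*7) = (1087959 + 320971) - 1*(-152) = 1408930 + 152 = 1409082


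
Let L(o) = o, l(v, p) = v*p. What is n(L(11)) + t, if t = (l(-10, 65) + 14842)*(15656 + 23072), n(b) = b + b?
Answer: 549627798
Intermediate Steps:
l(v, p) = p*v
n(b) = 2*b
t = 549627776 (t = (65*(-10) + 14842)*(15656 + 23072) = (-650 + 14842)*38728 = 14192*38728 = 549627776)
n(L(11)) + t = 2*11 + 549627776 = 22 + 549627776 = 549627798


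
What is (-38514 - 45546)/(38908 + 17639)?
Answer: -9340/6283 ≈ -1.4866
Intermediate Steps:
(-38514 - 45546)/(38908 + 17639) = -84060/56547 = -84060*1/56547 = -9340/6283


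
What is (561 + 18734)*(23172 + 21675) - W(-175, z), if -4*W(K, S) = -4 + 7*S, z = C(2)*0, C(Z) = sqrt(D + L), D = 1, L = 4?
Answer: 865322864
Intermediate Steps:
C(Z) = sqrt(5) (C(Z) = sqrt(1 + 4) = sqrt(5))
z = 0 (z = sqrt(5)*0 = 0)
W(K, S) = 1 - 7*S/4 (W(K, S) = -(-4 + 7*S)/4 = 1 - 7*S/4)
(561 + 18734)*(23172 + 21675) - W(-175, z) = (561 + 18734)*(23172 + 21675) - (1 - 7/4*0) = 19295*44847 - (1 + 0) = 865322865 - 1*1 = 865322865 - 1 = 865322864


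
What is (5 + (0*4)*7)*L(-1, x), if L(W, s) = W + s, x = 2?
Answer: 5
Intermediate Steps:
(5 + (0*4)*7)*L(-1, x) = (5 + (0*4)*7)*(-1 + 2) = (5 + 0*7)*1 = (5 + 0)*1 = 5*1 = 5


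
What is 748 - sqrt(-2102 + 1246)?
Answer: 748 - 2*I*sqrt(214) ≈ 748.0 - 29.257*I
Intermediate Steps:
748 - sqrt(-2102 + 1246) = 748 - sqrt(-856) = 748 - 2*I*sqrt(214)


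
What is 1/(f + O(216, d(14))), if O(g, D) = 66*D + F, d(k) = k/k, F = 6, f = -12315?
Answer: -1/12243 ≈ -8.1679e-5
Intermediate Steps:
d(k) = 1
O(g, D) = 6 + 66*D (O(g, D) = 66*D + 6 = 6 + 66*D)
1/(f + O(216, d(14))) = 1/(-12315 + (6 + 66*1)) = 1/(-12315 + (6 + 66)) = 1/(-12315 + 72) = 1/(-12243) = -1/12243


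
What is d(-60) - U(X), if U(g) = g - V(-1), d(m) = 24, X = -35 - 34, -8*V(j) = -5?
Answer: 749/8 ≈ 93.625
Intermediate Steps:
V(j) = 5/8 (V(j) = -1/8*(-5) = 5/8)
X = -69
U(g) = -5/8 + g (U(g) = g - 1*5/8 = g - 5/8 = -5/8 + g)
d(-60) - U(X) = 24 - (-5/8 - 69) = 24 - 1*(-557/8) = 24 + 557/8 = 749/8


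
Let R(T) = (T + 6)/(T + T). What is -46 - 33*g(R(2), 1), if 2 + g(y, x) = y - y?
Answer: 20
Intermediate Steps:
R(T) = (6 + T)/(2*T) (R(T) = (6 + T)/((2*T)) = (6 + T)*(1/(2*T)) = (6 + T)/(2*T))
g(y, x) = -2 (g(y, x) = -2 + (y - y) = -2 + 0 = -2)
-46 - 33*g(R(2), 1) = -46 - 33*(-2) = -46 + 66 = 20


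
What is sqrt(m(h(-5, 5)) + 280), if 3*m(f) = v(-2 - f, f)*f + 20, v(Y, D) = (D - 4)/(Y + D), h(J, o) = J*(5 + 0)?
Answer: sqrt(5970)/6 ≈ 12.878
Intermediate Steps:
h(J, o) = 5*J (h(J, o) = J*5 = 5*J)
v(Y, D) = (-4 + D)/(D + Y)
m(f) = 20/3 + f*(2 - f/2)/3 (m(f) = (((-4 + f)/(f + (-2 - f)))*f + 20)/3 = (((-4 + f)/(-2))*f + 20)/3 = ((-(-4 + f)/2)*f + 20)/3 = ((2 - f/2)*f + 20)/3 = (f*(2 - f/2) + 20)/3 = (20 + f*(2 - f/2))/3 = 20/3 + f*(2 - f/2)/3)
sqrt(m(h(-5, 5)) + 280) = sqrt((20/3 - 5*(-5)*(-4 + 5*(-5))/6) + 280) = sqrt((20/3 - 1/6*(-25)*(-4 - 25)) + 280) = sqrt((20/3 - 1/6*(-25)*(-29)) + 280) = sqrt((20/3 - 725/6) + 280) = sqrt(-685/6 + 280) = sqrt(995/6) = sqrt(5970)/6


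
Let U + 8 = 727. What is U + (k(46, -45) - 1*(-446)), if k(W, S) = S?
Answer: 1120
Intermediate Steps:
U = 719 (U = -8 + 727 = 719)
U + (k(46, -45) - 1*(-446)) = 719 + (-45 - 1*(-446)) = 719 + (-45 + 446) = 719 + 401 = 1120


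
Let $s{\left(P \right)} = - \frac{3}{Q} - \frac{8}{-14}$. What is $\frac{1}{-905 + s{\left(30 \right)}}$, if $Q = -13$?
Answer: $- \frac{91}{82282} \approx -0.001106$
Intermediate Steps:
$s{\left(P \right)} = \frac{73}{91}$ ($s{\left(P \right)} = - \frac{3}{-13} - \frac{8}{-14} = \left(-3\right) \left(- \frac{1}{13}\right) - - \frac{4}{7} = \frac{3}{13} + \frac{4}{7} = \frac{73}{91}$)
$\frac{1}{-905 + s{\left(30 \right)}} = \frac{1}{-905 + \frac{73}{91}} = \frac{1}{- \frac{82282}{91}} = - \frac{91}{82282}$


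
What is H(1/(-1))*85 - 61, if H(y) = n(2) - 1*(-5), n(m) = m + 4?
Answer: 874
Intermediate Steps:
n(m) = 4 + m
H(y) = 11 (H(y) = (4 + 2) - 1*(-5) = 6 + 5 = 11)
H(1/(-1))*85 - 61 = 11*85 - 61 = 935 - 61 = 874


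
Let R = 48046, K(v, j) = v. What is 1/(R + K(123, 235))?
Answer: 1/48169 ≈ 2.0760e-5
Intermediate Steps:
1/(R + K(123, 235)) = 1/(48046 + 123) = 1/48169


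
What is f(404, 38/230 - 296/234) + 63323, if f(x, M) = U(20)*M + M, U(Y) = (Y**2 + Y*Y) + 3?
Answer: 280038059/4485 ≈ 62439.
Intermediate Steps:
U(Y) = 3 + 2*Y**2 (U(Y) = (Y**2 + Y**2) + 3 = 2*Y**2 + 3 = 3 + 2*Y**2)
f(x, M) = 804*M (f(x, M) = (3 + 2*20**2)*M + M = (3 + 2*400)*M + M = (3 + 800)*M + M = 803*M + M = 804*M)
f(404, 38/230 - 296/234) + 63323 = 804*(38/230 - 296/234) + 63323 = 804*(38*(1/230) - 296*1/234) + 63323 = 804*(19/115 - 148/117) + 63323 = 804*(-14797/13455) + 63323 = -3965596/4485 + 63323 = 280038059/4485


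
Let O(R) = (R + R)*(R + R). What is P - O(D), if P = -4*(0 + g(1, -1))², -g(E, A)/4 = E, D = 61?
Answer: -14948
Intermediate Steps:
g(E, A) = -4*E
P = -64 (P = -4*(0 - 4*1)² = -4*(0 - 4)² = -4*(-4)² = -4*16 = -64)
O(R) = 4*R² (O(R) = (2*R)*(2*R) = 4*R²)
P - O(D) = -64 - 4*61² = -64 - 4*3721 = -64 - 1*14884 = -64 - 14884 = -14948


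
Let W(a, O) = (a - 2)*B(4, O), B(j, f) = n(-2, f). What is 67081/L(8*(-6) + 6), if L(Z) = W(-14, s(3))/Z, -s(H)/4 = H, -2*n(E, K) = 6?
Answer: -469567/8 ≈ -58696.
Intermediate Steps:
n(E, K) = -3 (n(E, K) = -½*6 = -3)
s(H) = -4*H
B(j, f) = -3
W(a, O) = 6 - 3*a (W(a, O) = (a - 2)*(-3) = (-2 + a)*(-3) = 6 - 3*a)
L(Z) = 48/Z (L(Z) = (6 - 3*(-14))/Z = (6 + 42)/Z = 48/Z)
67081/L(8*(-6) + 6) = 67081/((48/(8*(-6) + 6))) = 67081/((48/(-48 + 6))) = 67081/((48/(-42))) = 67081/((48*(-1/42))) = 67081/(-8/7) = 67081*(-7/8) = -469567/8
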